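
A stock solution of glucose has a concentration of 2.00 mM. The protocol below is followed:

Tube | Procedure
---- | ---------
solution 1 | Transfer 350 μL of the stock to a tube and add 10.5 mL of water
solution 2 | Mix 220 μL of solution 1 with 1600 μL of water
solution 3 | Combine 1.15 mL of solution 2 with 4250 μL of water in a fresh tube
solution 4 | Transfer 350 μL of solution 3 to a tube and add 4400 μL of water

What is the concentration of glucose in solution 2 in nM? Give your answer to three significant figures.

7.80 × 10^3 nM

Step 1: 350 μL + 10.5 mL = 10850 μL total → factor 10850/350 = 31
Step 2: 220 μL + 1600 μL = 1820 μL total → factor 1820/220 = 8.2727
Dilution factor through solution 2 = 31 × 8.2727 = 256.45
[solution 2] = 2.00 mM / 256.45 = 0.007799 mM = 7.80 × 10^3 nM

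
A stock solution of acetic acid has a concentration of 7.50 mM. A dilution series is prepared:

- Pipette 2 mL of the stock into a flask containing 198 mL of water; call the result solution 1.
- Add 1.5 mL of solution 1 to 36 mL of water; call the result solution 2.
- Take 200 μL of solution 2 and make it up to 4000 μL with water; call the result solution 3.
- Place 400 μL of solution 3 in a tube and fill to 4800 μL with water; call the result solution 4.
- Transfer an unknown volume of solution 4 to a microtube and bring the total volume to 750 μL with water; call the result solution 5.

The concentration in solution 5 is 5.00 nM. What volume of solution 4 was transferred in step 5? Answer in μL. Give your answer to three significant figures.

Step 1: 2 mL + 198 mL = 200 mL total → factor 200/2 = 100
Step 2: 1.5 mL + 36 mL = 37.5 mL total → factor 37.5/1.5 = 25
Step 3: 200 μL brought to 4000 μL → factor 4000/200 = 20
Step 4: 400 μL brought to 4800 μL → factor 4800/400 = 12
Step 5: v brought to 750 μL → factor = 750 μL/v
Product of known-step factors = 6 × 10^5
Overall factor = 7.50 mM / (5.00 nM) = 1.5 × 10^6
Step-5 factor = 1.5 × 10^6 / 6 × 10^5 = 2.5
v = 750 μL / 2.5 = 300 μL

300 μL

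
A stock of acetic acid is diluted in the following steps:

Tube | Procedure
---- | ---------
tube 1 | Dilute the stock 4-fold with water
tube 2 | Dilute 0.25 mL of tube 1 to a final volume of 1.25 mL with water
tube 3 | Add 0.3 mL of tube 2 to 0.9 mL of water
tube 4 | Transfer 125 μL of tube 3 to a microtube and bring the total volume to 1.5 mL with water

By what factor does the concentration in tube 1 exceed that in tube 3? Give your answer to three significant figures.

20.0

Step 1: 4-fold → factor 4
Step 2: 0.25 mL brought to 1.25 mL → factor 1.25/0.25 = 5
Step 3: 0.3 mL + 0.9 mL = 1.2 mL total → factor 1.2/0.3 = 4
Dilution factor to tube 1 = 4; to tube 3 = 80
[tube 1]/[tube 3] = (factor to tube 3)/(factor to tube 1) = 80/4 = 20.0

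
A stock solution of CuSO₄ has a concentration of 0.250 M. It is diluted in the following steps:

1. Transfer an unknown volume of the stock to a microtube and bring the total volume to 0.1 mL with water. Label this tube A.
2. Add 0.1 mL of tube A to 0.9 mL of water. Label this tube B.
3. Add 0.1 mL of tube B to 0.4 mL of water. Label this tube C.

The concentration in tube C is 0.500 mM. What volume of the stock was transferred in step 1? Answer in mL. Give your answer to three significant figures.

0.0100 mL

Step 1: v brought to 0.1 mL → factor = 0.1 mL/v
Step 2: 0.1 mL + 0.9 mL = 1 mL total → factor 1/0.1 = 10
Step 3: 0.1 mL + 0.4 mL = 0.5 mL total → factor 0.5/0.1 = 5
Product of known-step factors = 50
Overall factor = 0.250 M / (0.500 mM) = 500
Step-1 factor = 500 / 50 = 10
v = 0.1 mL / 10 = 0.0100 mL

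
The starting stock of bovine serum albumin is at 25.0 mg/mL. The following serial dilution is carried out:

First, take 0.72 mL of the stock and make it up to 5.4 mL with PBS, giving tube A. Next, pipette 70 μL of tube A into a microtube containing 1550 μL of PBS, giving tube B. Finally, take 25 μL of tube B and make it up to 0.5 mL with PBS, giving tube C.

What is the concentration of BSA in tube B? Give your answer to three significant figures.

Step 1: 0.72 mL brought to 5.4 mL → factor 5.4/0.72 = 7.5
Step 2: 70 μL + 1550 μL = 1620 μL total → factor 1620/70 = 23.143
Dilution factor through tube B = 7.5 × 23.143 = 173.57
[tube B] = 25.0 mg/mL / 173.57 = 0.144 mg/mL

0.144 mg/mL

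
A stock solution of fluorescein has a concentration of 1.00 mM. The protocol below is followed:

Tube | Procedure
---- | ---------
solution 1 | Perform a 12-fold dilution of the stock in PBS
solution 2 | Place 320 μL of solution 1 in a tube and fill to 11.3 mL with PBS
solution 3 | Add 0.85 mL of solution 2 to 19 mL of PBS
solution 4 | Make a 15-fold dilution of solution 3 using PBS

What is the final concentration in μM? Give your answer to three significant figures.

0.00674 μM

Step 1: 12-fold → factor 12
Step 2: 320 μL brought to 11.3 mL → factor 11300/320 = 35.312
Step 3: 0.85 mL + 19 mL = 19.85 mL total → factor 19.85/0.85 = 23.353
Step 4: 15-fold → factor 15
Overall dilution factor = 12 × 35.312 × 23.353 × 15 = 1.4844 × 10^5
Final = 1.00 mM / 1.4844 × 10^5 = 6.737 × 10^-6 mM = 0.00674 μM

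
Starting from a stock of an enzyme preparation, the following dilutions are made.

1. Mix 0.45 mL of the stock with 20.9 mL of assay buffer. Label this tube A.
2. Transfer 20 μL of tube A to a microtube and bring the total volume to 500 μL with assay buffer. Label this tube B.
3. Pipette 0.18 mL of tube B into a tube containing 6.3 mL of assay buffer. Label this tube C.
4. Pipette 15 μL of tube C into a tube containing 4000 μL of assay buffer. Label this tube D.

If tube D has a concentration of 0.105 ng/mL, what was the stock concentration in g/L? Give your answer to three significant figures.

1.20 g/L

Step 1: 0.45 mL + 20.9 mL = 21.35 mL total → factor 21.35/0.45 = 47.444
Step 2: 20 μL brought to 500 μL → factor 500/20 = 25
Step 3: 0.18 mL + 6.3 mL = 6.48 mL total → factor 6.48/0.18 = 36
Step 4: 15 μL + 4000 μL = 4015 μL total → factor 4015/15 = 267.67
Overall dilution factor = 47.444 × 25 × 36 × 267.67 = 1.1429 × 10^7
Stock = 0.105 ng/mL × 1.1429 × 10^7 = 1.200 × 10^6 ng/mL = 1.20 g/L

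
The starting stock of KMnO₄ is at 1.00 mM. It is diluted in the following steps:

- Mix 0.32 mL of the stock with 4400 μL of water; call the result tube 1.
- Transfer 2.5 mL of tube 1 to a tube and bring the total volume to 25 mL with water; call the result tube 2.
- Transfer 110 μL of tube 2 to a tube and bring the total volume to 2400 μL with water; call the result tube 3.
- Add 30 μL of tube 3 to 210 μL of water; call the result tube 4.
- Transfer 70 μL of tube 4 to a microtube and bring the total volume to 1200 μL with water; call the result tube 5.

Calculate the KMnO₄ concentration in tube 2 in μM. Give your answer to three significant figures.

Step 1: 0.32 mL + 4400 μL = 4.72 mL total → factor 4.72/0.32 = 14.75
Step 2: 2.5 mL brought to 25 mL → factor 25/2.5 = 10
Dilution factor through tube 2 = 14.75 × 10 = 147.5
[tube 2] = 1.00 mM / 147.5 = 0.006780 mM = 6.78 μM

6.78 μM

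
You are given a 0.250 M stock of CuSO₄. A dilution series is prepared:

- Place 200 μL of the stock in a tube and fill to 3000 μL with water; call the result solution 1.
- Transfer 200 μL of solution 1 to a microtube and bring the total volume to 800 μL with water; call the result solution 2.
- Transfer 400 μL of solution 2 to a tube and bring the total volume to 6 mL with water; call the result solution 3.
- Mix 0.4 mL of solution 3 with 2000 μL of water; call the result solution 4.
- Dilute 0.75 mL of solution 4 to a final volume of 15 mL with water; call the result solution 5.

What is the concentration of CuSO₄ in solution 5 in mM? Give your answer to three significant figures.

Step 1: 200 μL brought to 3000 μL → factor 3000/200 = 15
Step 2: 200 μL brought to 800 μL → factor 800/200 = 4
Step 3: 400 μL brought to 6 mL → factor 6000/400 = 15
Step 4: 0.4 mL + 2000 μL = 2.4 mL total → factor 2.4/0.4 = 6
Step 5: 0.75 mL brought to 15 mL → factor 15/0.75 = 20
Overall dilution factor = 15 × 4 × 15 × 6 × 20 = 1.08 × 10^5
Final = 0.250 M / 1.08 × 10^5 = 2.315 × 10^-6 M = 0.00231 mM

0.00231 mM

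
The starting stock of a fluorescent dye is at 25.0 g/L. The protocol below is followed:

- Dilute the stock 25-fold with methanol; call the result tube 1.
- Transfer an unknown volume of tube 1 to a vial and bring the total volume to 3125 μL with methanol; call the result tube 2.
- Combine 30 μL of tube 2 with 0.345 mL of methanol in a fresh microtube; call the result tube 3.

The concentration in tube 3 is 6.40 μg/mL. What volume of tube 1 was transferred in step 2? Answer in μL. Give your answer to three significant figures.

250 μL

Step 1: 25-fold → factor 25
Step 2: v brought to 3125 μL → factor = 3125 μL/v
Step 3: 30 μL + 0.345 mL = 375 μL total → factor 375/30 = 12.5
Product of known-step factors = 312.5
Overall factor = 25.0 g/L / (6.40 μg/mL) = 3906.2
Step-2 factor = 3906.2 / 312.5 = 12.5
v = 3125 μL / 12.5 = 250 μL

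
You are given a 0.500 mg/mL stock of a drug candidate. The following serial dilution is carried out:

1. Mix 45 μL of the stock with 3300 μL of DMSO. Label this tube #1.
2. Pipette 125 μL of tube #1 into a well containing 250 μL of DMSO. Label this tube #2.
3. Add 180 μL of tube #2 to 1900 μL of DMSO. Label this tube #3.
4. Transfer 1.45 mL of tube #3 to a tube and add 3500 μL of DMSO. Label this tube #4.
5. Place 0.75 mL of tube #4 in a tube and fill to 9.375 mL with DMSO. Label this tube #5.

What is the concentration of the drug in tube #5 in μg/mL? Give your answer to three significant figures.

0.00455 μg/mL

Step 1: 45 μL + 3300 μL = 3345 μL total → factor 3345/45 = 74.333
Step 2: 125 μL + 250 μL = 375 μL total → factor 375/125 = 3
Step 3: 180 μL + 1900 μL = 2080 μL total → factor 2080/180 = 11.556
Step 4: 1.45 mL + 3500 μL = 4.95 mL total → factor 4.95/1.45 = 3.4138
Step 5: 0.75 mL brought to 9.375 mL → factor 9.375/0.75 = 12.5
Overall dilution factor = 74.333 × 3 × 11.556 × 3.4138 × 12.5 = 1.0996 × 10^5
Final = 0.500 mg/mL / 1.0996 × 10^5 = 4.547 × 10^-6 mg/mL = 0.00455 μg/mL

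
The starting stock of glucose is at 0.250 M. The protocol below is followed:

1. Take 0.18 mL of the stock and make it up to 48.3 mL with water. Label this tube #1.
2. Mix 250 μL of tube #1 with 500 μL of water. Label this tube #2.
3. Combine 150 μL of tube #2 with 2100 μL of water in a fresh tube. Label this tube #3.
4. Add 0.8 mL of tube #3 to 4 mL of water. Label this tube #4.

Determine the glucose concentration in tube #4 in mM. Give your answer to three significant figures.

0.00345 mM

Step 1: 0.18 mL brought to 48.3 mL → factor 48.3/0.18 = 268.33
Step 2: 250 μL + 500 μL = 750 μL total → factor 750/250 = 3
Step 3: 150 μL + 2100 μL = 2250 μL total → factor 2250/150 = 15
Step 4: 0.8 mL + 4 mL = 4.8 mL total → factor 4.8/0.8 = 6
Overall dilution factor = 268.33 × 3 × 15 × 6 = 72450
Final = 0.250 M / 72450 = 3.451 × 10^-6 M = 0.00345 mM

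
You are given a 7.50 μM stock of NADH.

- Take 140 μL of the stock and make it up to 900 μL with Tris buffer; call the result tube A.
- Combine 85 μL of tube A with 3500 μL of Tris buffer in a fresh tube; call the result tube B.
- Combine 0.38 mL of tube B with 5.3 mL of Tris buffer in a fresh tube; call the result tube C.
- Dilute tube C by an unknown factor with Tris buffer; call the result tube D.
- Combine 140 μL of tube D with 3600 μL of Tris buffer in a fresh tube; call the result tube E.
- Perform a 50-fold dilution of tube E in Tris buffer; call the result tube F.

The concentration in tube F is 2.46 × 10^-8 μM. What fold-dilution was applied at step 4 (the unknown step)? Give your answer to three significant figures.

56.3-fold

Step 1: 140 μL brought to 900 μL → factor 900/140 = 6.4286
Step 2: 85 μL + 3500 μL = 3585 μL total → factor 3585/85 = 42.176
Step 3: 0.38 mL + 5.3 mL = 5.68 mL total → factor 5.68/0.38 = 14.947
Step 4: unknown factor x
Step 5: 140 μL + 3600 μL = 3740 μL total → factor 3740/140 = 26.714
Step 6: 50-fold → factor 50
Product of known-step factors = 5.4133 × 10^6
Overall factor = 7.50 μM / (2.46 × 10^-8 μM) = 3.0488 × 10^8
x = 3.0488 × 10^8 / 5.4133 × 10^6 = 56.3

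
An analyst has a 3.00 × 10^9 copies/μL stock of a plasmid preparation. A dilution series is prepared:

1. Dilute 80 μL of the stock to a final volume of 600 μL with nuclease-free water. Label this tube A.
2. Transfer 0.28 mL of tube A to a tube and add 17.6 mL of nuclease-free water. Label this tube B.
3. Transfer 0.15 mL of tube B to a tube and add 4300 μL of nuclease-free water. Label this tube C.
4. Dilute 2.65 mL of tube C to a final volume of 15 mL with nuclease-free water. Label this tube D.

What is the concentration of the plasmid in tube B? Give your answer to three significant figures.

6.26 × 10^6 copies/μL

Step 1: 80 μL brought to 600 μL → factor 600/80 = 7.5
Step 2: 0.28 mL + 17.6 mL = 17.88 mL total → factor 17.88/0.28 = 63.857
Dilution factor through tube B = 7.5 × 63.857 = 478.93
[tube B] = 3.00 × 10^9 copies/μL / 478.93 = 6.26 × 10^6 copies/μL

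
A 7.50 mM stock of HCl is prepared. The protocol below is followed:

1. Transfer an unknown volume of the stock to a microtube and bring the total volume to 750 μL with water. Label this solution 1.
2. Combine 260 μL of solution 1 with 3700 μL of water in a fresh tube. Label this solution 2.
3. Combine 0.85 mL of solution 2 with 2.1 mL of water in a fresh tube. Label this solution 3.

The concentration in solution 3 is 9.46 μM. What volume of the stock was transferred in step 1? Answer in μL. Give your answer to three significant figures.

Step 1: v brought to 750 μL → factor = 750 μL/v
Step 2: 260 μL + 3700 μL = 3960 μL total → factor 3960/260 = 15.231
Step 3: 0.85 mL + 2.1 mL = 2.95 mL total → factor 2.95/0.85 = 3.4706
Product of known-step factors = 52.86
Overall factor = 7.50 mM / (9.46 μM) = 792.81
Step-1 factor = 792.81 / 52.86 = 14.998
v = 750 μL / 14.998 = 50.0 μL

50.0 μL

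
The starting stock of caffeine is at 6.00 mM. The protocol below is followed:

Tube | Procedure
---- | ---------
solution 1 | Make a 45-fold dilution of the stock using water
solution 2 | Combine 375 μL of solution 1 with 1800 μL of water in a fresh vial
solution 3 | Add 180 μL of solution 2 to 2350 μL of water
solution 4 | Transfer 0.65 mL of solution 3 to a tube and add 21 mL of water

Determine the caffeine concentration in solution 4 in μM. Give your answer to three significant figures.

0.0491 μM

Step 1: 45-fold → factor 45
Step 2: 375 μL + 1800 μL = 2175 μL total → factor 2175/375 = 5.8
Step 3: 180 μL + 2350 μL = 2530 μL total → factor 2530/180 = 14.056
Step 4: 0.65 mL + 21 mL = 21.65 mL total → factor 21.65/0.65 = 33.308
Overall dilution factor = 45 × 5.8 × 14.056 × 33.308 = 1.2219 × 10^5
Final = 6.00 mM / 1.2219 × 10^5 = 4.910 × 10^-5 mM = 0.0491 μM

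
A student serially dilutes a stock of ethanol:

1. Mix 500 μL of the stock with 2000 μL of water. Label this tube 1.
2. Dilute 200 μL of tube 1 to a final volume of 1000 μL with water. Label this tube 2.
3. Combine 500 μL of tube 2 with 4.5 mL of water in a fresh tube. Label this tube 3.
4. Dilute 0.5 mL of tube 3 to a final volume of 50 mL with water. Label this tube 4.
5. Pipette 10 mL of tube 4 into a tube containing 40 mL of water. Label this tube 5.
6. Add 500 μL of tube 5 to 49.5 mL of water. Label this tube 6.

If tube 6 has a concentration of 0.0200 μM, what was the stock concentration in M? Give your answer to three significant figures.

0.250 M

Step 1: 500 μL + 2000 μL = 2500 μL total → factor 2500/500 = 5
Step 2: 200 μL brought to 1000 μL → factor 1000/200 = 5
Step 3: 500 μL + 4.5 mL = 5000 μL total → factor 5000/500 = 10
Step 4: 0.5 mL brought to 50 mL → factor 50/0.5 = 100
Step 5: 10 mL + 40 mL = 50 mL total → factor 50/10 = 5
Step 6: 500 μL + 49.5 mL = 50000 μL total → factor 50000/500 = 100
Overall dilution factor = 5 × 5 × 10 × 100 × 5 × 100 = 1.25 × 10^7
Stock = 0.0200 μM × 1.25 × 10^7 = 2.500 × 10^5 μM = 0.250 M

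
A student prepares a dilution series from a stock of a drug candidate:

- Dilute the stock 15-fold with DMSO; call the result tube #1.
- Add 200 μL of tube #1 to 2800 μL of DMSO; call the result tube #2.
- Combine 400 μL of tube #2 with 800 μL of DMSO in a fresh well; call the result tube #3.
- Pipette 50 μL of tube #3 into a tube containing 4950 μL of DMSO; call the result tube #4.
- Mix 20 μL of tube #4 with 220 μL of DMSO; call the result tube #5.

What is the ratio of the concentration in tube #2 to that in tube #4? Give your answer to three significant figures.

Step 1: 15-fold → factor 15
Step 2: 200 μL + 2800 μL = 3000 μL total → factor 3000/200 = 15
Step 3: 400 μL + 800 μL = 1200 μL total → factor 1200/400 = 3
Step 4: 50 μL + 4950 μL = 5000 μL total → factor 5000/50 = 100
Dilution factor to tube #2 = 225; to tube #4 = 67500
[tube #2]/[tube #4] = (factor to tube #4)/(factor to tube #2) = 67500/225 = 300

300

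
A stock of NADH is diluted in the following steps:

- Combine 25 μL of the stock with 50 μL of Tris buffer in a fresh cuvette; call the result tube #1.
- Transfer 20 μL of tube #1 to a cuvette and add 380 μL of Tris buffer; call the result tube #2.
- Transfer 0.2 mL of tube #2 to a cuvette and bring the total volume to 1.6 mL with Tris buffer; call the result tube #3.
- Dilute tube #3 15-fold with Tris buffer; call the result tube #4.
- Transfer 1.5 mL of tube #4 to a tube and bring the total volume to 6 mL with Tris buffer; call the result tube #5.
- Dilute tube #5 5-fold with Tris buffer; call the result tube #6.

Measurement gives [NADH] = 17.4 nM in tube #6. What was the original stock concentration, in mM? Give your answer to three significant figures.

Step 1: 25 μL + 50 μL = 75 μL total → factor 75/25 = 3
Step 2: 20 μL + 380 μL = 400 μL total → factor 400/20 = 20
Step 3: 0.2 mL brought to 1.6 mL → factor 1.6/0.2 = 8
Step 4: 15-fold → factor 15
Step 5: 1.5 mL brought to 6 mL → factor 6/1.5 = 4
Step 6: 5-fold → factor 5
Overall dilution factor = 3 × 20 × 8 × 15 × 4 × 5 = 1.44 × 10^5
Stock = 17.4 nM × 1.44 × 10^5 = 2.506 × 10^6 nM = 2.51 mM

2.51 mM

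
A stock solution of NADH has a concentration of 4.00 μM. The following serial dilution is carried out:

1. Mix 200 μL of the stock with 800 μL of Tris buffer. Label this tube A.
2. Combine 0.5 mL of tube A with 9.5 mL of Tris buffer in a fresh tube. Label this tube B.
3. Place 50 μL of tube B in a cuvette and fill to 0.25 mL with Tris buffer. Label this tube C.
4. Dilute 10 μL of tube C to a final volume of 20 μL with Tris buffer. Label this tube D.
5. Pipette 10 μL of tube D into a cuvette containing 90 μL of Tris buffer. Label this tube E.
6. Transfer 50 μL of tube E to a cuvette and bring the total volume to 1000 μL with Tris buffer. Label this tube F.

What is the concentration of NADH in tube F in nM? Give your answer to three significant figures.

0.0200 nM

Step 1: 200 μL + 800 μL = 1000 μL total → factor 1000/200 = 5
Step 2: 0.5 mL + 9.5 mL = 10 mL total → factor 10/0.5 = 20
Step 3: 50 μL brought to 0.25 mL → factor 250/50 = 5
Step 4: 10 μL brought to 20 μL → factor 20/10 = 2
Step 5: 10 μL + 90 μL = 100 μL total → factor 100/10 = 10
Step 6: 50 μL brought to 1000 μL → factor 1000/50 = 20
Overall dilution factor = 5 × 20 × 5 × 2 × 10 × 20 = 2 × 10^5
Final = 4.00 μM / 2 × 10^5 = 2.000 × 10^-5 μM = 0.0200 nM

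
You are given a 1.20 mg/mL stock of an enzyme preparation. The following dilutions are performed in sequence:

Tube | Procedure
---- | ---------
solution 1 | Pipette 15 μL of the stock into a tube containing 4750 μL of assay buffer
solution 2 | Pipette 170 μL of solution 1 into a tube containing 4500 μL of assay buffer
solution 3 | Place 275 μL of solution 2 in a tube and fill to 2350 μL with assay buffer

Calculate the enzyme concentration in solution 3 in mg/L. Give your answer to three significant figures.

Step 1: 15 μL + 4750 μL = 4765 μL total → factor 4765/15 = 317.67
Step 2: 170 μL + 4500 μL = 4670 μL total → factor 4670/170 = 27.471
Step 3: 275 μL brought to 2350 μL → factor 2350/275 = 8.5455
Dilution factor through solution 3 = 317.67 × 27.471 × 8.5455 = 74572
[solution 3] = 1.20 mg/mL / 74572 = 1.609 × 10^-5 mg/mL = 0.0161 mg/L

0.0161 mg/L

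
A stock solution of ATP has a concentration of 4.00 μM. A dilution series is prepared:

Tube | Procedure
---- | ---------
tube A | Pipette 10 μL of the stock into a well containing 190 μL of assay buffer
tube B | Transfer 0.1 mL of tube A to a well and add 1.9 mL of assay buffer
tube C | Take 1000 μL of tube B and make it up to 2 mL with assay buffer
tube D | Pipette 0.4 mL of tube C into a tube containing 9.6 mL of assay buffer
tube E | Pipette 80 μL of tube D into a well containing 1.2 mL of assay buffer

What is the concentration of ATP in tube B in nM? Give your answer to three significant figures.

10.0 nM

Step 1: 10 μL + 190 μL = 200 μL total → factor 200/10 = 20
Step 2: 0.1 mL + 1.9 mL = 2 mL total → factor 2/0.1 = 20
Dilution factor through tube B = 20 × 20 = 400
[tube B] = 4.00 μM / 400 = 0.01000 μM = 10.0 nM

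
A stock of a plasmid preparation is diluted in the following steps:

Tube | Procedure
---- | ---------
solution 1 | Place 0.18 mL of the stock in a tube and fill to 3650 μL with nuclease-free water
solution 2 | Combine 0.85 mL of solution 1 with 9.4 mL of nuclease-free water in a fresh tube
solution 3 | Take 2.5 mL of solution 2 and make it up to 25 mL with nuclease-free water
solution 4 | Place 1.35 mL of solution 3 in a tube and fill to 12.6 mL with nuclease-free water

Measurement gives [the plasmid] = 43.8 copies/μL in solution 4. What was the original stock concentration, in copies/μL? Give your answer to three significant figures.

1.00 × 10^6 copies/μL

Step 1: 0.18 mL brought to 3650 μL → factor 3.65/0.18 = 20.278
Step 2: 0.85 mL + 9.4 mL = 10.25 mL total → factor 10.25/0.85 = 12.059
Step 3: 2.5 mL brought to 25 mL → factor 25/2.5 = 10
Step 4: 1.35 mL brought to 12.6 mL → factor 12.6/1.35 = 9.3333
Overall dilution factor = 20.278 × 12.059 × 10 × 9.3333 = 22822
Stock = 43.8 copies/μL × 22822 = 1.00 × 10^6 copies/μL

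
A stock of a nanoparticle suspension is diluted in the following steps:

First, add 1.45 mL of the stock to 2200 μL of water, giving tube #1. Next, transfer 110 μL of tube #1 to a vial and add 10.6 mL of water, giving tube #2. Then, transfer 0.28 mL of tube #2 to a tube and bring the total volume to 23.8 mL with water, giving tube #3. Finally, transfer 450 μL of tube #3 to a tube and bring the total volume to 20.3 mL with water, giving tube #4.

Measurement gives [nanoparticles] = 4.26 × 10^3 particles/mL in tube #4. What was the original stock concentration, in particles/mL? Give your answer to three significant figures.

4.00 × 10^9 particles/mL

Step 1: 1.45 mL + 2200 μL = 3.65 mL total → factor 3.65/1.45 = 2.5172
Step 2: 110 μL + 10.6 mL = 10710 μL total → factor 10710/110 = 97.364
Step 3: 0.28 mL brought to 23.8 mL → factor 23.8/0.28 = 85
Step 4: 450 μL brought to 20.3 mL → factor 20300/450 = 45.111
Overall dilution factor = 2.5172 × 97.364 × 85 × 45.111 = 9.3978 × 10^5
Stock = 4.26 × 10^3 particles/mL × 9.3978 × 10^5 = 4.00 × 10^9 particles/mL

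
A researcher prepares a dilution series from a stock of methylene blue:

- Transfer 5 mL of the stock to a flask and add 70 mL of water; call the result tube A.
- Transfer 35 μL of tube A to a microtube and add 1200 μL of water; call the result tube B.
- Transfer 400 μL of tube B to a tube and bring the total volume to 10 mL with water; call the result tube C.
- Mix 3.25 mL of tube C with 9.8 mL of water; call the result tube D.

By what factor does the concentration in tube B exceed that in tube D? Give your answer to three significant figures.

Step 1: 5 mL + 70 mL = 75 mL total → factor 75/5 = 15
Step 2: 35 μL + 1200 μL = 1235 μL total → factor 1235/35 = 35.286
Step 3: 400 μL brought to 10 mL → factor 10000/400 = 25
Step 4: 3.25 mL + 9.8 mL = 13.05 mL total → factor 13.05/3.25 = 4.0154
Dilution factor to tube B = 529.29; to tube D = 53132
[tube B]/[tube D] = (factor to tube D)/(factor to tube B) = 53132/529.29 = 100

100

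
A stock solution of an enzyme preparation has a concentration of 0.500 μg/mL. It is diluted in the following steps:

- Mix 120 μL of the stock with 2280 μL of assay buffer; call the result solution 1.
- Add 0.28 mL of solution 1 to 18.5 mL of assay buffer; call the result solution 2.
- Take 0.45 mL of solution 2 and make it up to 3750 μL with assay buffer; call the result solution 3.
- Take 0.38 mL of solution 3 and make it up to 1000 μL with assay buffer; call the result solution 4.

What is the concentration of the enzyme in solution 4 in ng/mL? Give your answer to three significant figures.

Step 1: 120 μL + 2280 μL = 2400 μL total → factor 2400/120 = 20
Step 2: 0.28 mL + 18.5 mL = 18.78 mL total → factor 18.78/0.28 = 67.071
Step 3: 0.45 mL brought to 3750 μL → factor 3.75/0.45 = 8.3333
Step 4: 0.38 mL brought to 1000 μL → factor 1/0.38 = 2.6316
Overall dilution factor = 20 × 67.071 × 8.3333 × 2.6316 = 29417
Final = 0.500 μg/mL / 29417 = 1.700 × 10^-5 μg/mL = 0.0170 ng/mL

0.0170 ng/mL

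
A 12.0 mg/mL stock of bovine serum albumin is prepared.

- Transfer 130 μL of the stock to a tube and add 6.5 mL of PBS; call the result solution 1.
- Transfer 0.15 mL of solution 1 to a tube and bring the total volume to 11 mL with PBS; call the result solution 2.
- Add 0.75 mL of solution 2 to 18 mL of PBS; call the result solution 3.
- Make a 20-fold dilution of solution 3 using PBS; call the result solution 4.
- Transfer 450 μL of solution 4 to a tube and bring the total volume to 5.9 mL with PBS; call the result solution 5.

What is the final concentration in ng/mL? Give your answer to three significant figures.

0.489 ng/mL

Step 1: 130 μL + 6.5 mL = 6630 μL total → factor 6630/130 = 51
Step 2: 0.15 mL brought to 11 mL → factor 11/0.15 = 73.333
Step 3: 0.75 mL + 18 mL = 18.75 mL total → factor 18.75/0.75 = 25
Step 4: 20-fold → factor 20
Step 5: 450 μL brought to 5.9 mL → factor 5900/450 = 13.111
Overall dilution factor = 51 × 73.333 × 25 × 20 × 13.111 = 2.4518 × 10^7
Final = 12.0 mg/mL / 2.4518 × 10^7 = 4.894 × 10^-7 mg/mL = 0.489 ng/mL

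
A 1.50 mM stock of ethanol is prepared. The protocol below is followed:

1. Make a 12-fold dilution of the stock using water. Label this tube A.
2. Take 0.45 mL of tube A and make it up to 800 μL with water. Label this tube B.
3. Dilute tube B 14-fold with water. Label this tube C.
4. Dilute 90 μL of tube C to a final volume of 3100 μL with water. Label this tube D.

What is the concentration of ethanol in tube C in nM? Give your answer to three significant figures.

Step 1: 12-fold → factor 12
Step 2: 0.45 mL brought to 800 μL → factor 0.8/0.45 = 1.7778
Step 3: 14-fold → factor 14
Dilution factor through tube C = 12 × 1.7778 × 14 = 298.67
[tube C] = 1.50 mM / 298.67 = 0.005022 mM = 5.02 × 10^3 nM

5.02 × 10^3 nM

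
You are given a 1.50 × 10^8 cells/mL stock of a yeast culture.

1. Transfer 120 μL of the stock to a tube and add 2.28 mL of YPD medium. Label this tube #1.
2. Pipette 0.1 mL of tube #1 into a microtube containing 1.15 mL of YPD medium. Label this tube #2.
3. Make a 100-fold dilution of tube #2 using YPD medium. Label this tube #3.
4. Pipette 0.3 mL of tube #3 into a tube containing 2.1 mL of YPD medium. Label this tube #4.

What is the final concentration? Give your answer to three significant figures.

750 cells/mL

Step 1: 120 μL + 2.28 mL = 2400 μL total → factor 2400/120 = 20
Step 2: 0.1 mL + 1.15 mL = 1.25 mL total → factor 1.25/0.1 = 12.5
Step 3: 100-fold → factor 100
Step 4: 0.3 mL + 2.1 mL = 2.4 mL total → factor 2.4/0.3 = 8
Overall dilution factor = 20 × 12.5 × 100 × 8 = 2 × 10^5
Final = 1.50 × 10^8 cells/mL / 2 × 10^5 = 750 cells/mL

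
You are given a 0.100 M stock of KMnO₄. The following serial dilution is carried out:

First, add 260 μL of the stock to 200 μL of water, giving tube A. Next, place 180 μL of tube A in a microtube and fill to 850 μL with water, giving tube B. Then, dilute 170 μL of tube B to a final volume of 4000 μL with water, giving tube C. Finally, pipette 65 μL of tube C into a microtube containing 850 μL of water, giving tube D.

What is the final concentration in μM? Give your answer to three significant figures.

Step 1: 260 μL + 200 μL = 460 μL total → factor 460/260 = 1.7692
Step 2: 180 μL brought to 850 μL → factor 850/180 = 4.7222
Step 3: 170 μL brought to 4000 μL → factor 4000/170 = 23.529
Step 4: 65 μL + 850 μL = 915 μL total → factor 915/65 = 14.077
Overall dilution factor = 1.7692 × 4.7222 × 23.529 × 14.077 = 2767.3
Final = 0.100 M / 2767.3 = 3.614 × 10^-5 M = 36.1 μM

36.1 μM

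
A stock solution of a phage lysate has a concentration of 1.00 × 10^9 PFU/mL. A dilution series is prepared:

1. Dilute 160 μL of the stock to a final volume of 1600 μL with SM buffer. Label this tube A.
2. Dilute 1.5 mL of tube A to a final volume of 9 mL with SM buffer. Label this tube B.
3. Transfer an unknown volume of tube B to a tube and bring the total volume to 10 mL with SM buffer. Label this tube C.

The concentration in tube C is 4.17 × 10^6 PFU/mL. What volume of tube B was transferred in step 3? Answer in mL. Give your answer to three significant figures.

2.50 mL

Step 1: 160 μL brought to 1600 μL → factor 1600/160 = 10
Step 2: 1.5 mL brought to 9 mL → factor 9/1.5 = 6
Step 3: v brought to 10 mL → factor = 10 mL/v
Product of known-step factors = 60
Overall factor = 1.00 × 10^9 PFU/mL / (4.17 × 10^6 PFU/mL) = 239.81
Step-3 factor = 239.81 / 60 = 3.9968
v = 10 mL / 3.9968 = 2.50 mL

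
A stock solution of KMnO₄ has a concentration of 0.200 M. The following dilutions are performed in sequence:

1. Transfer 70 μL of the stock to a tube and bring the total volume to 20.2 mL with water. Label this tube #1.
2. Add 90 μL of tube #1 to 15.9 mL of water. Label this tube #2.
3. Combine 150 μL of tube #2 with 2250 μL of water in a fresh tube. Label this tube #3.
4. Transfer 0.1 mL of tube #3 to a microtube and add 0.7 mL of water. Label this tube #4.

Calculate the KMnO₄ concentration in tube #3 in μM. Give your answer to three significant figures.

0.244 μM

Step 1: 70 μL brought to 20.2 mL → factor 20200/70 = 288.57
Step 2: 90 μL + 15.9 mL = 15990 μL total → factor 15990/90 = 177.67
Step 3: 150 μL + 2250 μL = 2400 μL total → factor 2400/150 = 16
Dilution factor through tube #3 = 288.57 × 177.67 × 16 = 8.2031 × 10^5
[tube #3] = 0.200 M / 8.2031 × 10^5 = 2.438 × 10^-7 M = 0.244 μM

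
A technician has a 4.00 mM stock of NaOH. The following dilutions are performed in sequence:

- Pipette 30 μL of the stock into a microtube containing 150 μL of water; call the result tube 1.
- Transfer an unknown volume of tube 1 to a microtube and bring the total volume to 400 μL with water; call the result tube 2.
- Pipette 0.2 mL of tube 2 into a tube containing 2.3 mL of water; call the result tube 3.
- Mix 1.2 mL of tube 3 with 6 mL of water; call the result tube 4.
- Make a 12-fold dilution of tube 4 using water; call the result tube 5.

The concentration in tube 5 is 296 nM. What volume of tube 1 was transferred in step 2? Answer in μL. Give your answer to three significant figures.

Step 1: 30 μL + 150 μL = 180 μL total → factor 180/30 = 6
Step 2: v brought to 400 μL → factor = 400 μL/v
Step 3: 0.2 mL + 2.3 mL = 2.5 mL total → factor 2.5/0.2 = 12.5
Step 4: 1.2 mL + 6 mL = 7.2 mL total → factor 7.2/1.2 = 6
Step 5: 12-fold → factor 12
Product of known-step factors = 5400
Overall factor = 4.00 mM / (296 nM) = 13514
Step-2 factor = 13514 / 5400 = 2.5025
v = 400 μL / 2.5025 = 160 μL

160 μL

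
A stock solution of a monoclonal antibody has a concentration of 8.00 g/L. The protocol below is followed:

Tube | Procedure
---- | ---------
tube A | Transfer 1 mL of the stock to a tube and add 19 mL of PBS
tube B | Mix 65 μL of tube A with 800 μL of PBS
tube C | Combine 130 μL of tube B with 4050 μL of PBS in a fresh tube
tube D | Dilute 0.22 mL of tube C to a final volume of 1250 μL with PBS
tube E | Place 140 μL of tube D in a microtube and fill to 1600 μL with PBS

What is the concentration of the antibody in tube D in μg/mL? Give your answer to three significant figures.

0.165 μg/mL

Step 1: 1 mL + 19 mL = 20 mL total → factor 20/1 = 20
Step 2: 65 μL + 800 μL = 865 μL total → factor 865/65 = 13.308
Step 3: 130 μL + 4050 μL = 4180 μL total → factor 4180/130 = 32.154
Step 4: 0.22 mL brought to 1250 μL → factor 1.25/0.22 = 5.6818
Dilution factor through tube D = 20 × 13.308 × 32.154 × 5.6818 = 48624
[tube D] = 8.00 g/L / 48624 = 0.0001645 g/L = 0.165 μg/mL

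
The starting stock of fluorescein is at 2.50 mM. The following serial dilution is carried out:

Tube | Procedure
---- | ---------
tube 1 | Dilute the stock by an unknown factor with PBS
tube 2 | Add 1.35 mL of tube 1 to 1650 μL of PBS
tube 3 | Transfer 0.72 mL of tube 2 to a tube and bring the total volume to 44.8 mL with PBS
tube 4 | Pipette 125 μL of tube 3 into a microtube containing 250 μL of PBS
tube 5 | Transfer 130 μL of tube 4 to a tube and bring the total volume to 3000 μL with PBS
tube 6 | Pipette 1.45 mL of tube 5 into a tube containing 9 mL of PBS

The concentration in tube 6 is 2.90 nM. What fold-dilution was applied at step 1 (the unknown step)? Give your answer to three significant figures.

12.5-fold

Step 1: unknown factor x
Step 2: 1.35 mL + 1650 μL = 3 mL total → factor 3/1.35 = 2.2222
Step 3: 0.72 mL brought to 44.8 mL → factor 44.8/0.72 = 62.222
Step 4: 125 μL + 250 μL = 375 μL total → factor 375/125 = 3
Step 5: 130 μL brought to 3000 μL → factor 3000/130 = 23.077
Step 6: 1.45 mL + 9 mL = 10.45 mL total → factor 10.45/1.45 = 7.2069
Product of known-step factors = 68989
Overall factor = 2.50 mM / (2.90 nM) = 8.6207 × 10^5
x = 8.6207 × 10^5 / 68989 = 12.5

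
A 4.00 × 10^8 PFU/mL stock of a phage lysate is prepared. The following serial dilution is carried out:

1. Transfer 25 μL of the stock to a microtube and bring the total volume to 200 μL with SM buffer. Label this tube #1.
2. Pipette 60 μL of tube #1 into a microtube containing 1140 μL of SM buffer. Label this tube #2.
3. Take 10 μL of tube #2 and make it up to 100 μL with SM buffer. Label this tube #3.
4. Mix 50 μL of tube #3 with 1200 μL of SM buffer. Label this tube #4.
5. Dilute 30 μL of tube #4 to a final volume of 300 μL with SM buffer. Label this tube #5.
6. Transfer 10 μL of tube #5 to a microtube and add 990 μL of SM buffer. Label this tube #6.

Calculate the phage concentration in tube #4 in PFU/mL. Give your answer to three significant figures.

Step 1: 25 μL brought to 200 μL → factor 200/25 = 8
Step 2: 60 μL + 1140 μL = 1200 μL total → factor 1200/60 = 20
Step 3: 10 μL brought to 100 μL → factor 100/10 = 10
Step 4: 50 μL + 1200 μL = 1250 μL total → factor 1250/50 = 25
Dilution factor through tube #4 = 8 × 20 × 10 × 25 = 40000
[tube #4] = 4.00 × 10^8 PFU/mL / 40000 = 1.00 × 10^4 PFU/mL

1.00 × 10^4 PFU/mL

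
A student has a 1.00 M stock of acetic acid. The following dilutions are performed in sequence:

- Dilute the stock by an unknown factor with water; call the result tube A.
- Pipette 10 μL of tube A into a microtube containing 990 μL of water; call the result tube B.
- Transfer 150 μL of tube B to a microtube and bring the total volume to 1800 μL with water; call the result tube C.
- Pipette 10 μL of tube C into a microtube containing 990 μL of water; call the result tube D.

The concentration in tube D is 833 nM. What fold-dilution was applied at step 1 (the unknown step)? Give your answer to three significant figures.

10.0-fold

Step 1: unknown factor x
Step 2: 10 μL + 990 μL = 1000 μL total → factor 1000/10 = 100
Step 3: 150 μL brought to 1800 μL → factor 1800/150 = 12
Step 4: 10 μL + 990 μL = 1000 μL total → factor 1000/10 = 100
Product of known-step factors = 1.2 × 10^5
Overall factor = 1.00 M / (833 nM) = 1.2005 × 10^6
x = 1.2005 × 10^6 / 1.2 × 10^5 = 10.0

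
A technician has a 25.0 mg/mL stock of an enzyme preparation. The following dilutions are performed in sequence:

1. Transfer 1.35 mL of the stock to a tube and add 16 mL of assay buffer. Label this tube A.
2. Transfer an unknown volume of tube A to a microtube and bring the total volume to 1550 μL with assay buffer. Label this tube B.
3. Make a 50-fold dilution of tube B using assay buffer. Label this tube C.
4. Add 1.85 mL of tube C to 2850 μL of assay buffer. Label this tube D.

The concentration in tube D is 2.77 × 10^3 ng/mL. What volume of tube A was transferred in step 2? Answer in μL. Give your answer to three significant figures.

Step 1: 1.35 mL + 16 mL = 17.35 mL total → factor 17.35/1.35 = 12.852
Step 2: v brought to 1550 μL → factor = 1550 μL/v
Step 3: 50-fold → factor 50
Step 4: 1.85 mL + 2850 μL = 4.7 mL total → factor 4.7/1.85 = 2.5405
Product of known-step factors = 1632.5
Overall factor = 25.0 mg/mL / (2.77 × 10^3 ng/mL) = 9025.3
Step-2 factor = 9025.3 / 1632.5 = 5.5284
v = 1550 μL / 5.5284 = 280 μL

280 μL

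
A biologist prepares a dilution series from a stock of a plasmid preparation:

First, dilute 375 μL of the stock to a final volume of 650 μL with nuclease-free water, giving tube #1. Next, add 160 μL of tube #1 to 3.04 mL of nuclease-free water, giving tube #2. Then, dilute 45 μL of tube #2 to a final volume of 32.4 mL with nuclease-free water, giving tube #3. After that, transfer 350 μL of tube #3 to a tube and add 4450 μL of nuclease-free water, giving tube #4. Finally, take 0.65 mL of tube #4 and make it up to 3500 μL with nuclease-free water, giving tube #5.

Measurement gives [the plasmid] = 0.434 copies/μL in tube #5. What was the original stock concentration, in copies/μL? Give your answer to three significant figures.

Step 1: 375 μL brought to 650 μL → factor 650/375 = 1.7333
Step 2: 160 μL + 3.04 mL = 3200 μL total → factor 3200/160 = 20
Step 3: 45 μL brought to 32.4 mL → factor 32400/45 = 720
Step 4: 350 μL + 4450 μL = 4800 μL total → factor 4800/350 = 13.714
Step 5: 0.65 mL brought to 3500 μL → factor 3.5/0.65 = 5.3846
Overall dilution factor = 1.7333 × 20 × 720 × 13.714 × 5.3846 = 1.8432 × 10^6
Stock = 0.434 copies/μL × 1.8432 × 10^6 = 8.00 × 10^5 copies/μL

8.00 × 10^5 copies/μL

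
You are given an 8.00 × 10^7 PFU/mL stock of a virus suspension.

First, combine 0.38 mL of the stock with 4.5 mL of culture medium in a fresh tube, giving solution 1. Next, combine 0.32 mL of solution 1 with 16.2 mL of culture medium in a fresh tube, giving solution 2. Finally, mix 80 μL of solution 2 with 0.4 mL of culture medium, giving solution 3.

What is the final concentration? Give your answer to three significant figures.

2.01 × 10^4 PFU/mL

Step 1: 0.38 mL + 4.5 mL = 4.88 mL total → factor 4.88/0.38 = 12.842
Step 2: 0.32 mL + 16.2 mL = 16.52 mL total → factor 16.52/0.32 = 51.625
Step 3: 80 μL + 0.4 mL = 480 μL total → factor 480/80 = 6
Overall dilution factor = 12.842 × 51.625 × 6 = 3977.8
Final = 8.00 × 10^7 PFU/mL / 3977.8 = 2.01 × 10^4 PFU/mL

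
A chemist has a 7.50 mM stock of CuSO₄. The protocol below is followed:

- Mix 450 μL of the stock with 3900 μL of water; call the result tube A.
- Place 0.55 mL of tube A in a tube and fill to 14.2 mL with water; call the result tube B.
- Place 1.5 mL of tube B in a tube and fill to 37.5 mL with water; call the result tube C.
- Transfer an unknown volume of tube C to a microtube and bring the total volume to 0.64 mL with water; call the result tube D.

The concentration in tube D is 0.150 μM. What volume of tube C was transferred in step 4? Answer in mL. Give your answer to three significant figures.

0.0799 mL

Step 1: 450 μL + 3900 μL = 4350 μL total → factor 4350/450 = 9.6667
Step 2: 0.55 mL brought to 14.2 mL → factor 14.2/0.55 = 25.818
Step 3: 1.5 mL brought to 37.5 mL → factor 37.5/1.5 = 25
Step 4: v brought to 0.64 mL → factor = 0.64 mL/v
Product of known-step factors = 6239.4
Overall factor = 7.50 mM / (0.150 μM) = 50000
Step-4 factor = 50000 / 6239.4 = 8.0136
v = 0.64 mL / 8.0136 = 0.0799 mL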